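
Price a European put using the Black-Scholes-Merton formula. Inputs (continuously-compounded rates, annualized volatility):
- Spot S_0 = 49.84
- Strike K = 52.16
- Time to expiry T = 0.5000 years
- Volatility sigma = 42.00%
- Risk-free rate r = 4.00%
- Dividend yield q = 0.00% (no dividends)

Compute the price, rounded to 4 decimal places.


d1 = (ln(S/K) + (r - q + 0.5*sigma^2) * T) / (sigma * sqrt(T)) = 0.06263605
d2 = d1 - sigma * sqrt(T) = -0.23434880
exp(-rT) = 0.98019867; exp(-qT) = 1.00000000
P = K * exp(-rT) * N(-d2) - S_0 * exp(-qT) * N(-d1)
N(-d1) = 0.47502816; N(-d2) = 0.59264290
P = 52.1600 * 0.98019867 * 0.59264290 - 49.8400 * 1.00000000 * 0.47502816 = 6.6247

Answer: Price = 6.6247


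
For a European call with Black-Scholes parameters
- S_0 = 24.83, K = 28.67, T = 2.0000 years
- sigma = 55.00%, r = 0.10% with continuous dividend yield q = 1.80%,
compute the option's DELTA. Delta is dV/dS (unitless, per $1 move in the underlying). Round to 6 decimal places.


Answer: Delta = 0.543755

Derivation:
d1 = 0.1603220886; d2 = -0.6174953707
phi(d1) = 0.3938480440; exp(-qT) = 0.9646402935; exp(-rT) = 0.9980019987
N(d1) = 0.5636863201
Delta = exp(-qT) * N(d1) = 0.9646402935 * 0.5636863201 = 0.543755


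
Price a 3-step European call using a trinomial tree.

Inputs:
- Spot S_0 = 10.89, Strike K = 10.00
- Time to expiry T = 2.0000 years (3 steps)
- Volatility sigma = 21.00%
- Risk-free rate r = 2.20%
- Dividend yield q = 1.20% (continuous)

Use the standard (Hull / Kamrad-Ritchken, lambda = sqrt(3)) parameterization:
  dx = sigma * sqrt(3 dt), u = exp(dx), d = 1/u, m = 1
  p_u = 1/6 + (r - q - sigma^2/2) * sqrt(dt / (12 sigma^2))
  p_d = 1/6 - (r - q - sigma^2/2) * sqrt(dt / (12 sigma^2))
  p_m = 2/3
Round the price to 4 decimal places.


Answer: Price = V(0,0) = 1.8059

Derivation:
dt = T/N = 0.666667; dx = sigma*sqrt(3*dt) = 0.296985
u = exp(dx) = 1.345795; d = 1/u = 0.743055
p_u = 0.153142, p_m = 0.666667, p_d = 0.180191
Discount per step: exp(-r*dt) = 0.985440
Stock lattice S(k, j) with j the centered position index:
  k=0: S(0,+0) = 10.8900
  k=1: S(1,-1) = 8.0919; S(1,+0) = 10.8900; S(1,+1) = 14.6557
  k=2: S(2,-2) = 6.0127; S(2,-1) = 8.0919; S(2,+0) = 10.8900; S(2,+1) = 14.6557; S(2,+2) = 19.7236
  k=3: S(3,-3) = 4.4678; S(3,-2) = 6.0127; S(3,-1) = 8.0919; S(3,+0) = 10.8900; S(3,+1) = 14.6557; S(3,+2) = 19.7236; S(3,+3) = 26.5439
Terminal payoffs V(N, j) = max(S_T - K, 0):
  V(3,-3) = 0.000000; V(3,-2) = 0.000000; V(3,-1) = 0.000000; V(3,+0) = 0.890000; V(3,+1) = 4.655707; V(3,+2) = 9.723575; V(3,+3) = 16.543887
Backward induction: V(k, j) = exp(-r*dt) * [p_u * V(k+1, j+1) + p_m * V(k+1, j) + p_d * V(k+1, j-1)]
  V(2,-2) = exp(-r*dt) * [p_u*0.000000 + p_m*0.000000 + p_d*0.000000] = 0.000000
  V(2,-1) = exp(-r*dt) * [p_u*0.890000 + p_m*0.000000 + p_d*0.000000] = 0.134312
  V(2,+0) = exp(-r*dt) * [p_u*4.655707 + p_m*0.890000 + p_d*0.000000] = 1.287297
  V(2,+1) = exp(-r*dt) * [p_u*9.723575 + p_m*4.655707 + p_d*0.890000] = 4.684055
  V(2,+2) = exp(-r*dt) * [p_u*16.543887 + p_m*9.723575 + p_d*4.655707] = 9.711380
  V(1,-1) = exp(-r*dt) * [p_u*1.287297 + p_m*0.134312 + p_d*0.000000] = 0.282506
  V(1,+0) = exp(-r*dt) * [p_u*4.684055 + p_m*1.287297 + p_d*0.134312] = 1.576434
  V(1,+1) = exp(-r*dt) * [p_u*9.711380 + p_m*4.684055 + p_d*1.287297] = 4.771386
  V(0,+0) = exp(-r*dt) * [p_u*4.771386 + p_m*1.576434 + p_d*0.282506] = 1.805878


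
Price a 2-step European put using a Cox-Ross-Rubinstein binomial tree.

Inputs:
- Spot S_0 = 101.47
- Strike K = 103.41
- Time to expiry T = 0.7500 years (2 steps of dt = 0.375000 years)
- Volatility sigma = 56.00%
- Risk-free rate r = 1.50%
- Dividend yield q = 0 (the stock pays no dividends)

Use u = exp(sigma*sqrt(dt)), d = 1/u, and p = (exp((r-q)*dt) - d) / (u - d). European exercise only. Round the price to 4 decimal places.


Answer: Price = V(0,0) = 18.1454

Derivation:
dt = T/N = 0.375000
u = exp(sigma*sqrt(dt)) = 1.409068; d = 1/u = 0.709689
p = (exp((r-q)*dt) - d) / (u - d) = 0.423164
Discount per step: exp(-r*dt) = 0.994391
Stock lattice S(k, i) with i counting down-moves:
  k=0: S(0,0) = 101.4700
  k=1: S(1,0) = 142.9781; S(1,1) = 72.0121
  k=2: S(2,0) = 201.4659; S(2,1) = 101.4700; S(2,2) = 51.1062
Terminal payoffs V(N, i) = max(K - S_T, 0):
  V(2,0) = 0.000000; V(2,1) = 1.940000; V(2,2) = 52.303788
Backward induction: V(k, i) = exp(-r*dt) * [p * V(k+1, i) + (1-p) * V(k+1, i+1)].
  V(1,0) = exp(-r*dt) * [p*0.000000 + (1-p)*1.940000] = 1.112785
  V(1,1) = exp(-r*dt) * [p*1.940000 + (1-p)*52.303788] = 30.817818
  V(0,0) = exp(-r*dt) * [p*1.112785 + (1-p)*30.817818] = 18.145369


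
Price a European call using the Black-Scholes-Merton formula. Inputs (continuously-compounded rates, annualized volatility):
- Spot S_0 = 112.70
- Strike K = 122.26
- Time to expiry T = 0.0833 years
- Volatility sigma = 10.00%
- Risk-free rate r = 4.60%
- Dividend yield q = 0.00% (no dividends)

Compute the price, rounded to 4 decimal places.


d1 = (ln(S/K) + (r - q + 0.5*sigma^2) * T) / (sigma * sqrt(T)) = -2.67385837
d2 = d1 - sigma * sqrt(T) = -2.70272011
exp(-rT) = 0.99617553; exp(-qT) = 1.00000000
C = S_0 * exp(-qT) * N(d1) - K * exp(-rT) * N(d2)
N(d1) = 0.00374921; N(d2) = 0.00343873
C = 112.7000 * 1.00000000 * 0.00374921 - 122.2600 * 0.99617553 * 0.00343873 = 0.0037

Answer: Price = 0.0037


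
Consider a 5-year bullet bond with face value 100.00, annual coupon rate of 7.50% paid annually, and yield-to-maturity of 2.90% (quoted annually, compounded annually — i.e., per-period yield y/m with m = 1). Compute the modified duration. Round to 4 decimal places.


Coupon per period c = face * coupon_rate / m = 7.500000
Periods per year m = 1; per-period yield y/m = 0.029000
Number of cashflows N = 5
Cashflows (t years, CF_t, discount factor 1/(1+y/m)^(m*t), PV):
  t = 1.0000: CF_t = 7.500000, DF = 0.971817, PV = 7.288630
  t = 2.0000: CF_t = 7.500000, DF = 0.944429, PV = 7.083216
  t = 3.0000: CF_t = 7.500000, DF = 0.917812, PV = 6.883592
  t = 4.0000: CF_t = 7.500000, DF = 0.891946, PV = 6.689594
  t = 5.0000: CF_t = 107.500000, DF = 0.866808, PV = 93.181906
Price P = sum_t PV_t = 121.126939
First compute Macaulay numerator sum_t t * PV_t:
  t * PV_t at t = 1.0000: 7.288630
  t * PV_t at t = 2.0000: 14.166433
  t * PV_t at t = 3.0000: 20.650777
  t * PV_t at t = 4.0000: 26.758376
  t * PV_t at t = 5.0000: 465.909531
Macaulay duration D = 534.773747 / 121.126939 = 4.414986
Modified duration = D / (1 + y/m) = 4.414986 / (1 + 0.029000) = 4.290560

Answer: Modified duration = 4.2906


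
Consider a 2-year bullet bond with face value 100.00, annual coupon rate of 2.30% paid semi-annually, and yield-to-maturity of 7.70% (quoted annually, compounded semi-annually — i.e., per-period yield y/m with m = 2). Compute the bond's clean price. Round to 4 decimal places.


Coupon per period c = face * coupon_rate / m = 1.150000
Periods per year m = 2; per-period yield y/m = 0.038500
Number of cashflows N = 4
Cashflows (t years, CF_t, discount factor 1/(1+y/m)^(m*t), PV):
  t = 0.5000: CF_t = 1.150000, DF = 0.962927, PV = 1.107366
  t = 1.0000: CF_t = 1.150000, DF = 0.927229, PV = 1.066313
  t = 1.5000: CF_t = 1.150000, DF = 0.892854, PV = 1.026782
  t = 2.0000: CF_t = 101.150000, DF = 0.859754, PV = 86.964075
Price P = sum_t PV_t = 90.164537

Answer: Price = 90.1645


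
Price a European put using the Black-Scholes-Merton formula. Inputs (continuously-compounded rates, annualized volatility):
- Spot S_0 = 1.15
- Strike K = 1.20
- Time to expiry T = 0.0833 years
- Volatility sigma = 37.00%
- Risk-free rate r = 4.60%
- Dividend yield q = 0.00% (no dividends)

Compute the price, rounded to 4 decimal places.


d1 = (ln(S/K) + (r - q + 0.5*sigma^2) * T) / (sigma * sqrt(T)) = -0.30926504
d2 = d1 - sigma * sqrt(T) = -0.41605347
exp(-rT) = 0.99617553; exp(-qT) = 1.00000000
P = K * exp(-rT) * N(-d2) - S_0 * exp(-qT) * N(-d1)
N(-d1) = 0.62144004; N(-d2) = 0.66131456
P = 1.2000 * 0.99617553 * 0.66131456 - 1.1500 * 1.00000000 * 0.62144004 = 0.0759

Answer: Price = 0.0759


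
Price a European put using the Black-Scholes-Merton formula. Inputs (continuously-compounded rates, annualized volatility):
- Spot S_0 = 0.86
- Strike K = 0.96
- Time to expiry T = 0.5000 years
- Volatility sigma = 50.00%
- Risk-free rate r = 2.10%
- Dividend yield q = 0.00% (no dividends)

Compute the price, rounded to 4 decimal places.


Answer: Price = 0.1769

Derivation:
d1 = (ln(S/K) + (r - q + 0.5*sigma^2) * T) / (sigma * sqrt(T)) = -0.10465434
d2 = d1 - sigma * sqrt(T) = -0.45820773
exp(-rT) = 0.98955493; exp(-qT) = 1.00000000
P = K * exp(-rT) * N(-d2) - S_0 * exp(-qT) * N(-d1)
N(-d1) = 0.54167495; N(-d2) = 0.67659840
P = 0.9600 * 0.98955493 * 0.67659840 - 0.8600 * 1.00000000 * 0.54167495 = 0.1769


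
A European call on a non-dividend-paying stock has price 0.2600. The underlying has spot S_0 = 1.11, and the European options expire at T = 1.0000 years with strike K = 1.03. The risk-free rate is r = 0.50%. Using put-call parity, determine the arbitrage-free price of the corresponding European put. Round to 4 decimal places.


Answer: Put price = 0.1749

Derivation:
Put-call parity: C - P = S_0 * exp(-qT) - K * exp(-rT).
S_0 * exp(-qT) = 1.1100 * 1.00000000 = 1.11000000
K * exp(-rT) = 1.0300 * 0.99501248 = 1.02486285
P = C - S*exp(-qT) + K*exp(-rT)
P = 0.2600 - 1.11000000 + 1.02486285 = 0.1749


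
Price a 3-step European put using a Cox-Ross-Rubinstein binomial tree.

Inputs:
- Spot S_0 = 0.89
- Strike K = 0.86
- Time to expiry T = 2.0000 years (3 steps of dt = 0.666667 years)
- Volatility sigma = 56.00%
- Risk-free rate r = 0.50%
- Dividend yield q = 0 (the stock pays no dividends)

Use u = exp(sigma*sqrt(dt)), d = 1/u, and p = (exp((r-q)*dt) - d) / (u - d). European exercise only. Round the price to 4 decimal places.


Answer: Price = V(0,0) = 0.2694

Derivation:
dt = T/N = 0.666667
u = exp(sigma*sqrt(dt)) = 1.579705; d = 1/u = 0.633030
p = (exp((r-q)*dt) - d) / (u - d) = 0.391168
Discount per step: exp(-r*dt) = 0.996672
Stock lattice S(k, i) with i counting down-moves:
  k=0: S(0,0) = 0.8900
  k=1: S(1,0) = 1.4059; S(1,1) = 0.5634
  k=2: S(2,0) = 2.2210; S(2,1) = 0.8900; S(2,2) = 0.3566
  k=3: S(3,0) = 3.5085; S(3,1) = 1.4059; S(3,2) = 0.5634; S(3,3) = 0.2258
Terminal payoffs V(N, i) = max(K - S_T, 0):
  V(3,0) = 0.000000; V(3,1) = 0.000000; V(3,2) = 0.296604; V(3,3) = 0.634232
Backward induction: V(k, i) = exp(-r*dt) * [p * V(k+1, i) + (1-p) * V(k+1, i+1)].
  V(2,0) = exp(-r*dt) * [p*0.000000 + (1-p)*0.000000] = 0.000000
  V(2,1) = exp(-r*dt) * [p*0.000000 + (1-p)*0.296604] = 0.179981
  V(2,2) = exp(-r*dt) * [p*0.296604 + (1-p)*0.634232] = 0.500492
  V(1,0) = exp(-r*dt) * [p*0.000000 + (1-p)*0.179981] = 0.109213
  V(1,1) = exp(-r*dt) * [p*0.179981 + (1-p)*0.500492] = 0.373870
  V(0,0) = exp(-r*dt) * [p*0.109213 + (1-p)*0.373870] = 0.269445


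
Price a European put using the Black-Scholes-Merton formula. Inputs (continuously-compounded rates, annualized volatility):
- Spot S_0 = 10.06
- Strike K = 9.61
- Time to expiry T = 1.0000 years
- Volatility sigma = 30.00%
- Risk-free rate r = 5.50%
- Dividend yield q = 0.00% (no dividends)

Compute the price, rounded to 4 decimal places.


d1 = (ln(S/K) + (r - q + 0.5*sigma^2) * T) / (sigma * sqrt(T)) = 0.48587647
d2 = d1 - sigma * sqrt(T) = 0.18587647
exp(-rT) = 0.94648515; exp(-qT) = 1.00000000
P = K * exp(-rT) * N(-d2) - S_0 * exp(-qT) * N(-d1)
N(-d1) = 0.31352738; N(-d2) = 0.42627082
P = 9.6100 * 0.94648515 * 0.42627082 - 10.0600 * 1.00000000 * 0.31352738 = 0.7232

Answer: Price = 0.7232


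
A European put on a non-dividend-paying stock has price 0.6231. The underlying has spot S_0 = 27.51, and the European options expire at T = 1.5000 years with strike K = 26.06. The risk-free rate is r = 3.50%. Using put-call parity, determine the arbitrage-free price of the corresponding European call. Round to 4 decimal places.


Answer: Call price = 3.4060

Derivation:
Put-call parity: C - P = S_0 * exp(-qT) - K * exp(-rT).
S_0 * exp(-qT) = 27.5100 * 1.00000000 = 27.51000000
K * exp(-rT) = 26.0600 * 0.94885432 = 24.72714361
C = P + S*exp(-qT) - K*exp(-rT)
C = 0.6231 + 27.51000000 - 24.72714361 = 3.4060


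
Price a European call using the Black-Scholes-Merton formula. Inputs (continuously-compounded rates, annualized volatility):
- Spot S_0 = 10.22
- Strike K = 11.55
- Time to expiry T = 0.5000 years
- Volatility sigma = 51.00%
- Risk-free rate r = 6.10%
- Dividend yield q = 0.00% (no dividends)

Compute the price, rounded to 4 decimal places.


Answer: Price = 1.0901

Derivation:
d1 = (ln(S/K) + (r - q + 0.5*sigma^2) * T) / (sigma * sqrt(T)) = -0.07435395
d2 = d1 - sigma * sqrt(T) = -0.43497841
exp(-rT) = 0.96996043; exp(-qT) = 1.00000000
C = S_0 * exp(-qT) * N(d1) - K * exp(-rT) * N(d2)
N(d1) = 0.47036438; N(d2) = 0.33178905
C = 10.2200 * 1.00000000 * 0.47036438 - 11.5500 * 0.96996043 * 0.33178905 = 1.0901


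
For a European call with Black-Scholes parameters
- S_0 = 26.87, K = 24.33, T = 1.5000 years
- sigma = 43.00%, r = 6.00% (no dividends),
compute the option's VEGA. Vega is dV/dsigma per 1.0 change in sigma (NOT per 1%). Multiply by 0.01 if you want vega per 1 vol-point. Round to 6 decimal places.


Answer: Vega = 10.814457

Derivation:
d1 = 0.6227690307; d2 = 0.0961287360
phi(d1) = 0.3286180431; exp(-qT) = 1.0000000000; exp(-rT) = 0.9139311853
Vega = S * exp(-qT) * phi(d1) * sqrt(T) = 26.8700 * 1.0000000000 * 0.3286180431 * 1.2247448714 = 10.814457


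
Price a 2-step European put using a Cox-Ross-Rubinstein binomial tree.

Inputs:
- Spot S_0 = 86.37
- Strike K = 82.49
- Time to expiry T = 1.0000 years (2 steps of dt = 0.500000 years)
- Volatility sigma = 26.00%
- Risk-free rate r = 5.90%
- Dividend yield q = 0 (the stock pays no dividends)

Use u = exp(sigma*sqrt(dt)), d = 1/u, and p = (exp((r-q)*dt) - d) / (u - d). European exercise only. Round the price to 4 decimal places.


dt = T/N = 0.500000
u = exp(sigma*sqrt(dt)) = 1.201833; d = 1/u = 0.832062
p = (exp((r-q)*dt) - d) / (u - d) = 0.535135
Discount per step: exp(-r*dt) = 0.970931
Stock lattice S(k, i) with i counting down-moves:
  k=0: S(0,0) = 86.3700
  k=1: S(1,0) = 103.8023; S(1,1) = 71.8652
  k=2: S(2,0) = 124.7530; S(2,1) = 86.3700; S(2,2) = 59.7964
Terminal payoffs V(N, i) = max(K - S_T, 0):
  V(2,0) = 0.000000; V(2,1) = 0.000000; V(2,2) = 22.693635
Backward induction: V(k, i) = exp(-r*dt) * [p * V(k+1, i) + (1-p) * V(k+1, i+1)].
  V(1,0) = exp(-r*dt) * [p*0.000000 + (1-p)*0.000000] = 0.000000
  V(1,1) = exp(-r*dt) * [p*0.000000 + (1-p)*22.693635] = 10.242819
  V(0,0) = exp(-r*dt) * [p*0.000000 + (1-p)*10.242819] = 4.623117

Answer: Price = V(0,0) = 4.6231


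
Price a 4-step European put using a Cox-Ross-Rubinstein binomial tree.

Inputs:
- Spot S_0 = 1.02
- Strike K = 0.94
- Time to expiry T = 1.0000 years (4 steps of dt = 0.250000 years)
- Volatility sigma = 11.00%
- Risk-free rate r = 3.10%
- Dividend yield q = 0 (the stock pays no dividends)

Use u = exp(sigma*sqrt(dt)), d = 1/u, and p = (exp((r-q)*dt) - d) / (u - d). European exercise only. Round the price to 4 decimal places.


Answer: Price = V(0,0) = 0.0095

Derivation:
dt = T/N = 0.250000
u = exp(sigma*sqrt(dt)) = 1.056541; d = 1/u = 0.946485
p = (exp((r-q)*dt) - d) / (u - d) = 0.556946
Discount per step: exp(-r*dt) = 0.992280
Stock lattice S(k, i) with i counting down-moves:
  k=0: S(0,0) = 1.0200
  k=1: S(1,0) = 1.0777; S(1,1) = 0.9654
  k=2: S(2,0) = 1.1386; S(2,1) = 1.0200; S(2,2) = 0.9138
  k=3: S(3,0) = 1.2030; S(3,1) = 1.0777; S(3,2) = 0.9654; S(3,3) = 0.8649
  k=4: S(4,0) = 1.2710; S(4,1) = 1.1386; S(4,2) = 1.0200; S(4,3) = 0.9138; S(4,4) = 0.8186
Terminal payoffs V(N, i) = max(K - S_T, 0):
  V(4,0) = 0.000000; V(4,1) = 0.000000; V(4,2) = 0.000000; V(4,3) = 0.026249; V(4,4) = 0.121431
Backward induction: V(k, i) = exp(-r*dt) * [p * V(k+1, i) + (1-p) * V(k+1, i+1)].
  V(3,0) = exp(-r*dt) * [p*0.000000 + (1-p)*0.000000] = 0.000000
  V(3,1) = exp(-r*dt) * [p*0.000000 + (1-p)*0.000000] = 0.000000
  V(3,2) = exp(-r*dt) * [p*0.000000 + (1-p)*0.026249] = 0.011540
  V(3,3) = exp(-r*dt) * [p*0.026249 + (1-p)*0.121431] = 0.067892
  V(2,0) = exp(-r*dt) * [p*0.000000 + (1-p)*0.000000] = 0.000000
  V(2,1) = exp(-r*dt) * [p*0.000000 + (1-p)*0.011540] = 0.005073
  V(2,2) = exp(-r*dt) * [p*0.011540 + (1-p)*0.067892] = 0.036225
  V(1,0) = exp(-r*dt) * [p*0.000000 + (1-p)*0.005073] = 0.002230
  V(1,1) = exp(-r*dt) * [p*0.005073 + (1-p)*0.036225] = 0.018729
  V(0,0) = exp(-r*dt) * [p*0.002230 + (1-p)*0.018729] = 0.009467


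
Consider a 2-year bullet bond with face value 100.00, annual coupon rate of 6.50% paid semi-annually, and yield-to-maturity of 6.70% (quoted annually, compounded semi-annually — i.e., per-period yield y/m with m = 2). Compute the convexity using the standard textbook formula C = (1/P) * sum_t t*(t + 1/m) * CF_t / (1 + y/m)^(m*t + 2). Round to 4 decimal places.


Answer: Convexity = 4.3927

Derivation:
Coupon per period c = face * coupon_rate / m = 3.250000
Periods per year m = 2; per-period yield y/m = 0.033500
Number of cashflows N = 4
Cashflows (t years, CF_t, discount factor 1/(1+y/m)^(m*t), PV):
  t = 0.5000: CF_t = 3.250000, DF = 0.967586, PV = 3.144654
  t = 1.0000: CF_t = 3.250000, DF = 0.936222, PV = 3.042723
  t = 1.5000: CF_t = 3.250000, DF = 0.905876, PV = 2.944096
  t = 2.0000: CF_t = 103.250000, DF = 0.876512, PV = 90.499908
Price P = sum_t PV_t = 99.631380
Convexity numerator sum_t t*(t + 1/m) * CF_t / (1+y/m)^(m*t + 2):
  t = 0.5000: term = 1.472048
  t = 1.0000: term = 4.272998
  t = 1.5000: term = 8.268985
  t = 2.0000: term = 423.640214
Convexity = (1/P) * sum = 437.654245 / 99.631380 = 4.392735


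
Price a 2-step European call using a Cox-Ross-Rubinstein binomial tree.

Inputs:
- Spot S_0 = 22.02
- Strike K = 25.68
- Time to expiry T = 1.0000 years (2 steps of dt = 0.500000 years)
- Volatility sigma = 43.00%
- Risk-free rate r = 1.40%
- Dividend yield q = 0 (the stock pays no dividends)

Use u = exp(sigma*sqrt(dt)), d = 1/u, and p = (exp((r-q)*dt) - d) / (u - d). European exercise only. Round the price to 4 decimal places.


Answer: Price = V(0,0) = 2.7679

Derivation:
dt = T/N = 0.500000
u = exp(sigma*sqrt(dt)) = 1.355345; d = 1/u = 0.737820
p = (exp((r-q)*dt) - d) / (u - d) = 0.435942
Discount per step: exp(-r*dt) = 0.993024
Stock lattice S(k, i) with i counting down-moves:
  k=0: S(0,0) = 22.0200
  k=1: S(1,0) = 29.8447; S(1,1) = 16.2468
  k=2: S(2,0) = 40.4499; S(2,1) = 22.0200; S(2,2) = 11.9872
Terminal payoffs V(N, i) = max(S_T - K, 0):
  V(2,0) = 14.769851; V(2,1) = 0.000000; V(2,2) = 0.000000
Backward induction: V(k, i) = exp(-r*dt) * [p * V(k+1, i) + (1-p) * V(k+1, i+1)].
  V(1,0) = exp(-r*dt) * [p*14.769851 + (1-p)*0.000000] = 6.393879
  V(1,1) = exp(-r*dt) * [p*0.000000 + (1-p)*0.000000] = 0.000000
  V(0,0) = exp(-r*dt) * [p*6.393879 + (1-p)*0.000000] = 2.767914


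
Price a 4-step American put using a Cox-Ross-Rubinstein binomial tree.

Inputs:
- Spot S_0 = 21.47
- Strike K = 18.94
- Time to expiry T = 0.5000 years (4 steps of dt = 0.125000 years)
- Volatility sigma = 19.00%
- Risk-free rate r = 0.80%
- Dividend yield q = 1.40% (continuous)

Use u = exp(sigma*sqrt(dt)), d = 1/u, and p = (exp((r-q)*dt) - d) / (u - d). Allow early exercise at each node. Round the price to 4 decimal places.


Answer: Price = V(0,0) = 0.2334

Derivation:
dt = T/N = 0.125000
u = exp(sigma*sqrt(dt)) = 1.069483; d = 1/u = 0.935031
p = (exp((r-q)*dt) - d) / (u - d) = 0.477636
Discount per step: exp(-r*dt) = 0.999000
Stock lattice S(k, i) with i counting down-moves:
  k=0: S(0,0) = 21.4700
  k=1: S(1,0) = 22.9618; S(1,1) = 20.0751
  k=2: S(2,0) = 24.5572; S(2,1) = 21.4700; S(2,2) = 18.7709
  k=3: S(3,0) = 26.2635; S(3,1) = 22.9618; S(3,2) = 20.0751; S(3,3) = 17.5514
  k=4: S(4,0) = 28.0884; S(4,1) = 24.5572; S(4,2) = 21.4700; S(4,3) = 18.7709; S(4,4) = 16.4111
Terminal payoffs V(N, i) = max(K - S_T, 0):
  V(4,0) = 0.000000; V(4,1) = 0.000000; V(4,2) = 0.000000; V(4,3) = 0.169128; V(4,4) = 2.528931
Backward induction: V(k, i) = exp(-r*dt) * [p * V(k+1, i) + (1-p) * V(k+1, i+1)]; then take max(V_cont, immediate exercise) for American.
  V(3,0) = exp(-r*dt) * [p*0.000000 + (1-p)*0.000000] = 0.000000; exercise = 0.000000; V(3,0) = max -> 0.000000
  V(3,1) = exp(-r*dt) * [p*0.000000 + (1-p)*0.000000] = 0.000000; exercise = 0.000000; V(3,1) = max -> 0.000000
  V(3,2) = exp(-r*dt) * [p*0.000000 + (1-p)*0.169128] = 0.088258; exercise = 0.000000; V(3,2) = max -> 0.088258
  V(3,3) = exp(-r*dt) * [p*0.169128 + (1-p)*2.528931] = 1.400402; exercise = 1.388645; V(3,3) = max -> 1.400402
  V(2,0) = exp(-r*dt) * [p*0.000000 + (1-p)*0.000000] = 0.000000; exercise = 0.000000; V(2,0) = max -> 0.000000
  V(2,1) = exp(-r*dt) * [p*0.000000 + (1-p)*0.088258] = 0.046057; exercise = 0.000000; V(2,1) = max -> 0.046057
  V(2,2) = exp(-r*dt) * [p*0.088258 + (1-p)*1.400402] = 0.772901; exercise = 0.169128; V(2,2) = max -> 0.772901
  V(1,0) = exp(-r*dt) * [p*0.000000 + (1-p)*0.046057] = 0.024034; exercise = 0.000000; V(1,0) = max -> 0.024034
  V(1,1) = exp(-r*dt) * [p*0.046057 + (1-p)*0.772901] = 0.425308; exercise = 0.000000; V(1,1) = max -> 0.425308
  V(0,0) = exp(-r*dt) * [p*0.024034 + (1-p)*0.425308] = 0.233412; exercise = 0.000000; V(0,0) = max -> 0.233412


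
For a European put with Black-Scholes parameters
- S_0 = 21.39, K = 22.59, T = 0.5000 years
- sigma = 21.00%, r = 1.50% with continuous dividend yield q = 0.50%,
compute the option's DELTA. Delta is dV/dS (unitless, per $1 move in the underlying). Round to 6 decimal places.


d1 = -0.2596685160; d2 = -0.4081609400
phi(d1) = 0.3857165899; exp(-qT) = 0.9975031224; exp(-rT) = 0.9925280548
N(-d1) = 0.6024402598
Delta = -exp(-qT) * N(-d1) = -0.9975031224 * 0.6024402598 = -0.600936

Answer: Delta = -0.600936


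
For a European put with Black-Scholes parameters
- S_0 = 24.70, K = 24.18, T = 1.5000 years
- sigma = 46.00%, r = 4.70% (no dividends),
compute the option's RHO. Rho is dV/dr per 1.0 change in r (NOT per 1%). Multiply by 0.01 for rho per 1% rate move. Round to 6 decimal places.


d1 = 0.4445955205; d2 = -0.1187871203
phi(d1) = 0.3613995588; exp(-qT) = 1.0000000000; exp(-rT) = 0.9319277395
N(-d2) = 0.5472779935
Rho = -K*T*exp(-rT)*N(-d2) = -24.1800 * 1.5000 * 0.9319277395 * 0.5472779935 = -18.498554

Answer: Rho = -18.498554


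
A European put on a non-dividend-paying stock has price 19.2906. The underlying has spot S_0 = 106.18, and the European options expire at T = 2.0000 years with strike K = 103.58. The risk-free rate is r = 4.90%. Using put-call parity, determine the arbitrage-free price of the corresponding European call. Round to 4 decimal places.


Answer: Call price = 31.5599

Derivation:
Put-call parity: C - P = S_0 * exp(-qT) - K * exp(-rT).
S_0 * exp(-qT) = 106.1800 * 1.00000000 = 106.18000000
K * exp(-rT) = 103.5800 * 0.90664890 = 93.91069345
C = P + S*exp(-qT) - K*exp(-rT)
C = 19.2906 + 106.18000000 - 93.91069345 = 31.5599


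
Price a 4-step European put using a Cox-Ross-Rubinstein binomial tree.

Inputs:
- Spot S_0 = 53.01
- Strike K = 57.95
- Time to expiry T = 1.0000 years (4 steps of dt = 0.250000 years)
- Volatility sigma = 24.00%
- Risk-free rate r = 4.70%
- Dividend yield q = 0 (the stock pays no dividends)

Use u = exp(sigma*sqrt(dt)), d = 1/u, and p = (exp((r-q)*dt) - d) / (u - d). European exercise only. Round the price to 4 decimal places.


Answer: Price = V(0,0) = 6.6243

Derivation:
dt = T/N = 0.250000
u = exp(sigma*sqrt(dt)) = 1.127497; d = 1/u = 0.886920
p = (exp((r-q)*dt) - d) / (u - d) = 0.519165
Discount per step: exp(-r*dt) = 0.988319
Stock lattice S(k, i) with i counting down-moves:
  k=0: S(0,0) = 53.0100
  k=1: S(1,0) = 59.7686; S(1,1) = 47.0157
  k=2: S(2,0) = 67.3889; S(2,1) = 53.0100; S(2,2) = 41.6991
  k=3: S(3,0) = 75.9808; S(3,1) = 59.7686; S(3,2) = 47.0157; S(3,3) = 36.9838
  k=4: S(4,0) = 85.6681; S(4,1) = 67.3889; S(4,2) = 53.0100; S(4,3) = 41.6991; S(4,4) = 32.8017
Terminal payoffs V(N, i) = max(K - S_T, 0):
  V(4,0) = 0.000000; V(4,1) = 0.000000; V(4,2) = 4.940000; V(4,3) = 16.250857; V(4,4) = 25.148292
Backward induction: V(k, i) = exp(-r*dt) * [p * V(k+1, i) + (1-p) * V(k+1, i+1)].
  V(3,0) = exp(-r*dt) * [p*0.000000 + (1-p)*0.000000] = 0.000000
  V(3,1) = exp(-r*dt) * [p*0.000000 + (1-p)*4.940000] = 2.347578
  V(3,2) = exp(-r*dt) * [p*4.940000 + (1-p)*16.250857] = 10.257420
  V(3,3) = exp(-r*dt) * [p*16.250857 + (1-p)*25.148292] = 20.289250
  V(2,0) = exp(-r*dt) * [p*0.000000 + (1-p)*2.347578] = 1.115612
  V(2,1) = exp(-r*dt) * [p*2.347578 + (1-p)*10.257420] = 6.079056
  V(2,2) = exp(-r*dt) * [p*10.257420 + (1-p)*20.289250] = 14.904909
  V(1,0) = exp(-r*dt) * [p*1.115612 + (1-p)*6.079056] = 3.461299
  V(1,1) = exp(-r*dt) * [p*6.079056 + (1-p)*14.904909] = 10.202251
  V(0,0) = exp(-r*dt) * [p*3.461299 + (1-p)*10.202251] = 6.624290


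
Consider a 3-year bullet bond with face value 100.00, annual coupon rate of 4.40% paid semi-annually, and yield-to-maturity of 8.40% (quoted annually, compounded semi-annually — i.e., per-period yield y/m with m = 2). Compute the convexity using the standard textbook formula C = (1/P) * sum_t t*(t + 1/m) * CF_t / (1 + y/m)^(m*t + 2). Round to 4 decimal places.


Answer: Convexity = 8.9554

Derivation:
Coupon per period c = face * coupon_rate / m = 2.200000
Periods per year m = 2; per-period yield y/m = 0.042000
Number of cashflows N = 6
Cashflows (t years, CF_t, discount factor 1/(1+y/m)^(m*t), PV):
  t = 0.5000: CF_t = 2.200000, DF = 0.959693, PV = 2.111324
  t = 1.0000: CF_t = 2.200000, DF = 0.921010, PV = 2.026223
  t = 1.5000: CF_t = 2.200000, DF = 0.883887, PV = 1.944552
  t = 2.0000: CF_t = 2.200000, DF = 0.848260, PV = 1.866173
  t = 2.5000: CF_t = 2.200000, DF = 0.814069, PV = 1.790953
  t = 3.0000: CF_t = 102.200000, DF = 0.781257, PV = 79.844422
Price P = sum_t PV_t = 89.583647
Convexity numerator sum_t t*(t + 1/m) * CF_t / (1+y/m)^(m*t + 2):
  t = 0.5000: term = 0.972276
  t = 1.0000: term = 2.799259
  t = 1.5000: term = 5.372858
  t = 2.0000: term = 8.593822
  t = 2.5000: term = 12.371145
  t = 3.0000: term = 772.144253
Convexity = (1/P) * sum = 802.253613 / 89.583647 = 8.955358


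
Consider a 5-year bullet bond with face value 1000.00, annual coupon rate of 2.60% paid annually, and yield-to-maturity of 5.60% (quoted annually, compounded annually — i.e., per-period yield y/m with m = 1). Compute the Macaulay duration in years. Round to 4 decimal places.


Coupon per period c = face * coupon_rate / m = 26.000000
Periods per year m = 1; per-period yield y/m = 0.056000
Number of cashflows N = 5
Cashflows (t years, CF_t, discount factor 1/(1+y/m)^(m*t), PV):
  t = 1.0000: CF_t = 26.000000, DF = 0.946970, PV = 24.621212
  t = 2.0000: CF_t = 26.000000, DF = 0.896752, PV = 23.315542
  t = 3.0000: CF_t = 26.000000, DF = 0.849197, PV = 22.079112
  t = 4.0000: CF_t = 26.000000, DF = 0.804163, PV = 20.908250
  t = 5.0000: CF_t = 1026.000000, DF = 0.761518, PV = 781.317892
Price P = sum_t PV_t = 872.242007
Macaulay numerator sum_t t * PV_t:
  t * PV_t at t = 1.0000: 24.621212
  t * PV_t at t = 2.0000: 46.631084
  t * PV_t at t = 3.0000: 66.237335
  t * PV_t at t = 4.0000: 83.632998
  t * PV_t at t = 5.0000: 3906.589461
Macaulay duration D = (sum_t t * PV_t) / P = 4127.712090 / 872.242007 = 4.732301

Answer: Macaulay duration = 4.7323 years


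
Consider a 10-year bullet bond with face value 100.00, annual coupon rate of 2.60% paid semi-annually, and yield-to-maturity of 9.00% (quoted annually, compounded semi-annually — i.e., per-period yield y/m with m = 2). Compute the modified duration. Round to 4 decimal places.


Answer: Modified duration = 8.0523

Derivation:
Coupon per period c = face * coupon_rate / m = 1.300000
Periods per year m = 2; per-period yield y/m = 0.045000
Number of cashflows N = 20
Cashflows (t years, CF_t, discount factor 1/(1+y/m)^(m*t), PV):
  t = 0.5000: CF_t = 1.300000, DF = 0.956938, PV = 1.244019
  t = 1.0000: CF_t = 1.300000, DF = 0.915730, PV = 1.190449
  t = 1.5000: CF_t = 1.300000, DF = 0.876297, PV = 1.139186
  t = 2.0000: CF_t = 1.300000, DF = 0.838561, PV = 1.090130
  t = 2.5000: CF_t = 1.300000, DF = 0.802451, PV = 1.043186
  t = 3.0000: CF_t = 1.300000, DF = 0.767896, PV = 0.998264
  t = 3.5000: CF_t = 1.300000, DF = 0.734828, PV = 0.955277
  t = 4.0000: CF_t = 1.300000, DF = 0.703185, PV = 0.914141
  t = 4.5000: CF_t = 1.300000, DF = 0.672904, PV = 0.874776
  t = 5.0000: CF_t = 1.300000, DF = 0.643928, PV = 0.837106
  t = 5.5000: CF_t = 1.300000, DF = 0.616199, PV = 0.801058
  t = 6.0000: CF_t = 1.300000, DF = 0.589664, PV = 0.766563
  t = 6.5000: CF_t = 1.300000, DF = 0.564272, PV = 0.733553
  t = 7.0000: CF_t = 1.300000, DF = 0.539973, PV = 0.701965
  t = 7.5000: CF_t = 1.300000, DF = 0.516720, PV = 0.671737
  t = 8.0000: CF_t = 1.300000, DF = 0.494469, PV = 0.642810
  t = 8.5000: CF_t = 1.300000, DF = 0.473176, PV = 0.615129
  t = 9.0000: CF_t = 1.300000, DF = 0.452800, PV = 0.588640
  t = 9.5000: CF_t = 1.300000, DF = 0.433302, PV = 0.563292
  t = 10.0000: CF_t = 101.300000, DF = 0.414643, PV = 42.003322
Price P = sum_t PV_t = 58.374603
First compute Macaulay numerator sum_t t * PV_t:
  t * PV_t at t = 0.5000: 0.622010
  t * PV_t at t = 1.0000: 1.190449
  t * PV_t at t = 1.5000: 1.708778
  t * PV_t at t = 2.0000: 2.180259
  t * PV_t at t = 2.5000: 2.607966
  t * PV_t at t = 3.0000: 2.994793
  t * PV_t at t = 3.5000: 3.343469
  t * PV_t at t = 4.0000: 3.656563
  t * PV_t at t = 4.5000: 3.936491
  t * PV_t at t = 5.0000: 4.185530
  t * PV_t at t = 5.5000: 4.405821
  t * PV_t at t = 6.0000: 4.599378
  t * PV_t at t = 6.5000: 4.768095
  t * PV_t at t = 7.0000: 4.913753
  t * PV_t at t = 7.5000: 5.038024
  t * PV_t at t = 8.0000: 5.142481
  t * PV_t at t = 8.5000: 5.228599
  t * PV_t at t = 9.0000: 5.297764
  t * PV_t at t = 9.5000: 5.351277
  t * PV_t at t = 10.0000: 420.033217
Macaulay duration D = 491.204719 / 58.374603 = 8.414699
Modified duration = D / (1 + y/m) = 8.414699 / (1 + 0.045000) = 8.052344


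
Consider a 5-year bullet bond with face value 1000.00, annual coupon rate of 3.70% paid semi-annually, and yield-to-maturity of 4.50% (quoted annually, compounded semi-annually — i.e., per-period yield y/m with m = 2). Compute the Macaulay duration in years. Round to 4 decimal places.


Coupon per period c = face * coupon_rate / m = 18.500000
Periods per year m = 2; per-period yield y/m = 0.022500
Number of cashflows N = 10
Cashflows (t years, CF_t, discount factor 1/(1+y/m)^(m*t), PV):
  t = 0.5000: CF_t = 18.500000, DF = 0.977995, PV = 18.092910
  t = 1.0000: CF_t = 18.500000, DF = 0.956474, PV = 17.694777
  t = 1.5000: CF_t = 18.500000, DF = 0.935427, PV = 17.305405
  t = 2.0000: CF_t = 18.500000, DF = 0.914843, PV = 16.924602
  t = 2.5000: CF_t = 18.500000, DF = 0.894712, PV = 16.552178
  t = 3.0000: CF_t = 18.500000, DF = 0.875024, PV = 16.187949
  t = 3.5000: CF_t = 18.500000, DF = 0.855769, PV = 15.831735
  t = 4.0000: CF_t = 18.500000, DF = 0.836938, PV = 15.483359
  t = 4.5000: CF_t = 18.500000, DF = 0.818522, PV = 15.142650
  t = 5.0000: CF_t = 1018.500000, DF = 0.800510, PV = 815.319570
Price P = sum_t PV_t = 964.535135
Macaulay numerator sum_t t * PV_t:
  t * PV_t at t = 0.5000: 9.046455
  t * PV_t at t = 1.0000: 17.694777
  t * PV_t at t = 1.5000: 25.958108
  t * PV_t at t = 2.0000: 33.849204
  t * PV_t at t = 2.5000: 41.380445
  t * PV_t at t = 3.0000: 48.563847
  t * PV_t at t = 3.5000: 55.411072
  t * PV_t at t = 4.0000: 61.933438
  t * PV_t at t = 4.5000: 68.141924
  t * PV_t at t = 5.0000: 4076.597848
Macaulay duration D = (sum_t t * PV_t) / P = 4438.577118 / 964.535135 = 4.601779

Answer: Macaulay duration = 4.6018 years


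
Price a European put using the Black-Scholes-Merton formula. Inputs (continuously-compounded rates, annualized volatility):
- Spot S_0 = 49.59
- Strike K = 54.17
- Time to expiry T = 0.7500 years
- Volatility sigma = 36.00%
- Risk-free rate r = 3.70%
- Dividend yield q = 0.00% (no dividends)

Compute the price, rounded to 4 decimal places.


d1 = (ln(S/K) + (r - q + 0.5*sigma^2) * T) / (sigma * sqrt(T)) = -0.03845169
d2 = d1 - sigma * sqrt(T) = -0.35022083
exp(-rT) = 0.97263149; exp(-qT) = 1.00000000
P = K * exp(-rT) * N(-d2) - S_0 * exp(-qT) * N(-d1)
N(-d1) = 0.51533622; N(-d2) = 0.63691351
P = 54.1700 * 0.97263149 * 0.63691351 - 49.5900 * 1.00000000 * 0.51533622 = 8.0018

Answer: Price = 8.0018


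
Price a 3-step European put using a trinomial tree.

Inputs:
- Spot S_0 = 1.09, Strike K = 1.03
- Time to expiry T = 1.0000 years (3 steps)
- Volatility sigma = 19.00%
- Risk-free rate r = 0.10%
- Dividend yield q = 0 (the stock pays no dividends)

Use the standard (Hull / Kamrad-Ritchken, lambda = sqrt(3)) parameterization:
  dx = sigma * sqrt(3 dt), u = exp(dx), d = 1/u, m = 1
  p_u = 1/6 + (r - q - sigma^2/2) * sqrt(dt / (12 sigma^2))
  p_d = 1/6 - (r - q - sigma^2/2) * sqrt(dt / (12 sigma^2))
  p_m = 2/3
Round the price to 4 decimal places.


dt = T/N = 0.333333; dx = sigma*sqrt(3*dt) = 0.190000
u = exp(dx) = 1.209250; d = 1/u = 0.826959
p_u = 0.151711, p_m = 0.666667, p_d = 0.181623
Discount per step: exp(-r*dt) = 0.999667
Stock lattice S(k, j) with j the centered position index:
  k=0: S(0,+0) = 1.0900
  k=1: S(1,-1) = 0.9014; S(1,+0) = 1.0900; S(1,+1) = 1.3181
  k=2: S(2,-2) = 0.7454; S(2,-1) = 0.9014; S(2,+0) = 1.0900; S(2,+1) = 1.3181; S(2,+2) = 1.5939
  k=3: S(3,-3) = 0.6164; S(3,-2) = 0.7454; S(3,-1) = 0.9014; S(3,+0) = 1.0900; S(3,+1) = 1.3181; S(3,+2) = 1.5939; S(3,+3) = 1.9274
Terminal payoffs V(N, j) = max(K - S_T, 0):
  V(3,-3) = 0.413577; V(3,-2) = 0.284591; V(3,-1) = 0.128615; V(3,+0) = 0.000000; V(3,+1) = 0.000000; V(3,+2) = 0.000000; V(3,+3) = 0.000000
Backward induction: V(k, j) = exp(-r*dt) * [p_u * V(k+1, j+1) + p_m * V(k+1, j) + p_d * V(k+1, j-1)]
  V(2,-2) = exp(-r*dt) * [p_u*0.128615 + p_m*0.284591 + p_d*0.413577] = 0.284260
  V(2,-1) = exp(-r*dt) * [p_u*0.000000 + p_m*0.128615 + p_d*0.284591] = 0.137385
  V(2,+0) = exp(-r*dt) * [p_u*0.000000 + p_m*0.000000 + p_d*0.128615] = 0.023352
  V(2,+1) = exp(-r*dt) * [p_u*0.000000 + p_m*0.000000 + p_d*0.000000] = 0.000000
  V(2,+2) = exp(-r*dt) * [p_u*0.000000 + p_m*0.000000 + p_d*0.000000] = 0.000000
  V(1,-1) = exp(-r*dt) * [p_u*0.023352 + p_m*0.137385 + p_d*0.284260] = 0.146712
  V(1,+0) = exp(-r*dt) * [p_u*0.000000 + p_m*0.023352 + p_d*0.137385] = 0.040507
  V(1,+1) = exp(-r*dt) * [p_u*0.000000 + p_m*0.000000 + p_d*0.023352] = 0.004240
  V(0,+0) = exp(-r*dt) * [p_u*0.004240 + p_m*0.040507 + p_d*0.146712] = 0.054276

Answer: Price = V(0,0) = 0.0543


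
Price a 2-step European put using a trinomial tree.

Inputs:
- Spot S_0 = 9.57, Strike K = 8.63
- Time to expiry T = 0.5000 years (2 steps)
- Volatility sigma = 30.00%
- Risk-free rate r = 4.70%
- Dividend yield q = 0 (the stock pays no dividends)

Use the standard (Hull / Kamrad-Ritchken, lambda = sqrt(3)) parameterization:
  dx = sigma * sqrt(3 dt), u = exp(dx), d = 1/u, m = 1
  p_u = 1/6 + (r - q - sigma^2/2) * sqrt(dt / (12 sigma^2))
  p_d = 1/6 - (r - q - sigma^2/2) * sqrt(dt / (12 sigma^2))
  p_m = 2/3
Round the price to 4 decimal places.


dt = T/N = 0.250000; dx = sigma*sqrt(3*dt) = 0.259808
u = exp(dx) = 1.296681; d = 1/u = 0.771200
p_u = 0.167629, p_m = 0.666667, p_d = 0.165704
Discount per step: exp(-r*dt) = 0.988319
Stock lattice S(k, j) with j the centered position index:
  k=0: S(0,+0) = 9.5700
  k=1: S(1,-1) = 7.3804; S(1,+0) = 9.5700; S(1,+1) = 12.4092
  k=2: S(2,-2) = 5.6918; S(2,-1) = 7.3804; S(2,+0) = 9.5700; S(2,+1) = 12.4092; S(2,+2) = 16.0908
Terminal payoffs V(N, j) = max(K - S_T, 0):
  V(2,-2) = 2.938249; V(2,-1) = 1.249617; V(2,+0) = 0.000000; V(2,+1) = 0.000000; V(2,+2) = 0.000000
Backward induction: V(k, j) = exp(-r*dt) * [p_u * V(k+1, j+1) + p_m * V(k+1, j) + p_d * V(k+1, j-1)]
  V(1,-1) = exp(-r*dt) * [p_u*0.000000 + p_m*1.249617 + p_d*2.938249] = 1.304540
  V(1,+0) = exp(-r*dt) * [p_u*0.000000 + p_m*0.000000 + p_d*1.249617] = 0.204648
  V(1,+1) = exp(-r*dt) * [p_u*0.000000 + p_m*0.000000 + p_d*0.000000] = 0.000000
  V(0,+0) = exp(-r*dt) * [p_u*0.000000 + p_m*0.204648 + p_d*1.304540] = 0.348481

Answer: Price = V(0,0) = 0.3485


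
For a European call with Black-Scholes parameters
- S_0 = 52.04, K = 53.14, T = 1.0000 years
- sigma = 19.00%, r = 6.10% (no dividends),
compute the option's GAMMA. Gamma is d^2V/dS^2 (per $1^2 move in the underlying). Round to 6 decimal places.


Answer: Gamma = 0.038503

Derivation:
d1 = 0.3059616490; d2 = 0.1159616490
phi(d1) = 0.3806995497; exp(-qT) = 1.0000000000; exp(-rT) = 0.9408232398
Gamma = exp(-qT) * phi(d1) / (S * sigma * sqrt(T)) = 1.0000000000 * 0.3806995497 / (52.0400 * 0.1900 * 1.0000000000) = 0.038503


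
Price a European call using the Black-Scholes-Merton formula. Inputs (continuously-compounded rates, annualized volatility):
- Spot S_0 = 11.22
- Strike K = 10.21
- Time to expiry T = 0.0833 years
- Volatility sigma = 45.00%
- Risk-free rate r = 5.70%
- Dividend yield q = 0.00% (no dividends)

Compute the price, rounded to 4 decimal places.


d1 = (ln(S/K) + (r - q + 0.5*sigma^2) * T) / (sigma * sqrt(T)) = 0.82779713
d2 = d1 - sigma * sqrt(T) = 0.69791931
exp(-rT) = 0.99526315; exp(-qT) = 1.00000000
C = S_0 * exp(-qT) * N(d1) - K * exp(-rT) * N(d2)
N(d1) = 0.79610730; N(d2) = 0.75738617
C = 11.2200 * 1.00000000 * 0.79610730 - 10.2100 * 0.99526315 * 0.75738617 = 1.2360

Answer: Price = 1.2360


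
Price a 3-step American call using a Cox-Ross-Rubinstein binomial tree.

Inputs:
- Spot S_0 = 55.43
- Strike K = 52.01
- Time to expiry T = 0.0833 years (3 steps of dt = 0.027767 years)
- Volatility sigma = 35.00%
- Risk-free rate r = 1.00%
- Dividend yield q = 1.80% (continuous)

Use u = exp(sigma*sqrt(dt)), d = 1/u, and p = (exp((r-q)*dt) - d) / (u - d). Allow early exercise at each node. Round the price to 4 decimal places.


Answer: Price = V(0,0) = 4.1520

Derivation:
dt = T/N = 0.027767
u = exp(sigma*sqrt(dt)) = 1.060056; d = 1/u = 0.943346
p = (exp((r-q)*dt) - d) / (u - d) = 0.483521
Discount per step: exp(-r*dt) = 0.999722
Stock lattice S(k, i) with i counting down-moves:
  k=0: S(0,0) = 55.4300
  k=1: S(1,0) = 58.7589; S(1,1) = 52.2897
  k=2: S(2,0) = 62.2877; S(2,1) = 55.4300; S(2,2) = 49.3273
  k=3: S(3,0) = 66.0285; S(3,1) = 58.7589; S(3,2) = 52.2897; S(3,3) = 46.5327
Terminal payoffs V(N, i) = max(S_T - K, 0):
  V(3,0) = 14.018467; V(3,1) = 6.748900; V(3,2) = 0.279694; V(3,3) = 0.000000
Backward induction: V(k, i) = exp(-r*dt) * [p * V(k+1, i) + (1-p) * V(k+1, i+1)]; then take max(V_cont, immediate exercise) for American.
  V(2,0) = exp(-r*dt) * [p*14.018467 + (1-p)*6.748900] = 10.261036; exercise = 10.277720; V(2,0) = max -> 10.277720
  V(2,1) = exp(-r*dt) * [p*6.748900 + (1-p)*0.279694] = 3.406742; exercise = 3.420000; V(2,1) = max -> 3.420000
  V(2,2) = exp(-r*dt) * [p*0.279694 + (1-p)*0.000000] = 0.135200; exercise = 0.000000; V(2,2) = max -> 0.135200
  V(1,0) = exp(-r*dt) * [p*10.277720 + (1-p)*3.420000] = 6.733979; exercise = 6.748900; V(1,0) = max -> 6.748900
  V(1,1) = exp(-r*dt) * [p*3.420000 + (1-p)*0.135200] = 1.722990; exercise = 0.279694; V(1,1) = max -> 1.722990
  V(0,0) = exp(-r*dt) * [p*6.748900 + (1-p)*1.722990] = 4.151968; exercise = 3.420000; V(0,0) = max -> 4.151968


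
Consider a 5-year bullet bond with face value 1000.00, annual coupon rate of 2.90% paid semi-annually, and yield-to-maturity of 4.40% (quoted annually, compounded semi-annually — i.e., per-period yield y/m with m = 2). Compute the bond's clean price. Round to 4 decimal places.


Answer: Price = 933.3302

Derivation:
Coupon per period c = face * coupon_rate / m = 14.500000
Periods per year m = 2; per-period yield y/m = 0.022000
Number of cashflows N = 10
Cashflows (t years, CF_t, discount factor 1/(1+y/m)^(m*t), PV):
  t = 0.5000: CF_t = 14.500000, DF = 0.978474, PV = 14.187867
  t = 1.0000: CF_t = 14.500000, DF = 0.957411, PV = 13.882453
  t = 1.5000: CF_t = 14.500000, DF = 0.936801, PV = 13.583613
  t = 2.0000: CF_t = 14.500000, DF = 0.916635, PV = 13.291207
  t = 2.5000: CF_t = 14.500000, DF = 0.896903, PV = 13.005095
  t = 3.0000: CF_t = 14.500000, DF = 0.877596, PV = 12.725142
  t = 3.5000: CF_t = 14.500000, DF = 0.858704, PV = 12.451215
  t = 4.0000: CF_t = 14.500000, DF = 0.840220, PV = 12.183185
  t = 4.5000: CF_t = 14.500000, DF = 0.822133, PV = 11.920925
  t = 5.0000: CF_t = 1014.500000, DF = 0.804435, PV = 816.099465
Price P = sum_t PV_t = 933.330167


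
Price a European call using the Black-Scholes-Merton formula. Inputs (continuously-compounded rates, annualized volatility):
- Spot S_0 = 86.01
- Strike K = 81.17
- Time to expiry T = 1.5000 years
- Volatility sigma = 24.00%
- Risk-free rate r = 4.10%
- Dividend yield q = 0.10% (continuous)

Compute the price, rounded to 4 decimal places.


Answer: Price = 14.9989

Derivation:
d1 = (ln(S/K) + (r - q + 0.5*sigma^2) * T) / (sigma * sqrt(T)) = 0.54813405
d2 = d1 - sigma * sqrt(T) = 0.25419528
exp(-rT) = 0.94035295; exp(-qT) = 0.99850112
C = S_0 * exp(-qT) * N(d1) - K * exp(-rT) * N(d2)
N(d1) = 0.70820007; N(d2) = 0.60032765
C = 86.0100 * 0.99850112 * 0.70820007 - 81.1700 * 0.94035295 * 0.60032765 = 14.9989
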